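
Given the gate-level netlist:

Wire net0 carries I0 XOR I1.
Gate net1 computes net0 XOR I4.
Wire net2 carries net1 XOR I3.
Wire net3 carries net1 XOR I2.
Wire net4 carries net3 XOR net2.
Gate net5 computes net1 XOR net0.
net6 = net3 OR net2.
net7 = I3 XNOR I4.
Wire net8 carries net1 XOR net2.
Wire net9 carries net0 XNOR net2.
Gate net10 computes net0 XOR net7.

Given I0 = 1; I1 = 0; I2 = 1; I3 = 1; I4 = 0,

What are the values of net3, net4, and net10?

net3 = 0, net4 = 0, net10 = 1

net0 = I0 XOR I1 = 1 XOR 0 = 1
net1 = net0 XOR I4 = 1 XOR 0 = 1
net2 = net1 XOR I3 = 1 XOR 1 = 0
net3 = net1 XOR I2 = 1 XOR 1 = 0
net4 = net3 XOR net2 = 0 XOR 0 = 0
net7 = I3 XNOR I4 = 1 XNOR 0 = 0
net10 = net0 XOR net7 = 1 XOR 0 = 1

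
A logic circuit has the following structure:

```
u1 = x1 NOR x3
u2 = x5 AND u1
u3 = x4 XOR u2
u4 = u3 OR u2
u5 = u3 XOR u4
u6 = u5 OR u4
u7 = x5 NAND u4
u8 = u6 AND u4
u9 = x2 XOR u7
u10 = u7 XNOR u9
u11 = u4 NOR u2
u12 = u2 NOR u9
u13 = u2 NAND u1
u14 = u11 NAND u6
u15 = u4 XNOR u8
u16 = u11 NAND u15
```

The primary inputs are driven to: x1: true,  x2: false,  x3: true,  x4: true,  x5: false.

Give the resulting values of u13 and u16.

u13 = true  u16 = true

u1 = x1 NOR x3 = true NOR true = false
u2 = x5 AND u1 = false AND false = false
u3 = x4 XOR u2 = true XOR false = true
u4 = u3 OR u2 = true OR false = true
u5 = u3 XOR u4 = true XOR true = false
u6 = u5 OR u4 = false OR true = true
u8 = u6 AND u4 = true AND true = true
u11 = u4 NOR u2 = true NOR false = false
u13 = u2 NAND u1 = false NAND false = true
u15 = u4 XNOR u8 = true XNOR true = true
u16 = u11 NAND u15 = false NAND true = true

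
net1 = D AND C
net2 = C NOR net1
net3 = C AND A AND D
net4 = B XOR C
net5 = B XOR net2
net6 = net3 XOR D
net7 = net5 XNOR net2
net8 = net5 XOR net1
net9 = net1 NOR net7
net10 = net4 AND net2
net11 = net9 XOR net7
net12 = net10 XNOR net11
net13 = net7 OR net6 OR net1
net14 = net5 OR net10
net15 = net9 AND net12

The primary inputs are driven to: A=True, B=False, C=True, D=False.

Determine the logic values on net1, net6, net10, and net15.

net1 = False, net6 = False, net10 = False, net15 = False

net1 = D AND C = False AND True = False
net2 = C NOR net1 = True NOR False = False
net3 = C AND A AND D = True AND True AND False = False
net4 = B XOR C = False XOR True = True
net5 = B XOR net2 = False XOR False = False
net6 = net3 XOR D = False XOR False = False
net7 = net5 XNOR net2 = False XNOR False = True
net9 = net1 NOR net7 = False NOR True = False
net10 = net4 AND net2 = True AND False = False
net11 = net9 XOR net7 = False XOR True = True
net12 = net10 XNOR net11 = False XNOR True = False
net15 = net9 AND net12 = False AND False = False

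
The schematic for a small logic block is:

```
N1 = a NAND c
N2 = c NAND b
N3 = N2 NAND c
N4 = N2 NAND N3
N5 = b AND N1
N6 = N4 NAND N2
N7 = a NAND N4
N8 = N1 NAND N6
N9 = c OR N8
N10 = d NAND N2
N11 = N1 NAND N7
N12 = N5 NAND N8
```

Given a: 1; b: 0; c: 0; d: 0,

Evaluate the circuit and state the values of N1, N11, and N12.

N1 = 1, N11 = 0, N12 = 1

N1 = a NAND c = 1 NAND 0 = 1
N2 = c NAND b = 0 NAND 0 = 1
N3 = N2 NAND c = 1 NAND 0 = 1
N4 = N2 NAND N3 = 1 NAND 1 = 0
N5 = b AND N1 = 0 AND 1 = 0
N6 = N4 NAND N2 = 0 NAND 1 = 1
N7 = a NAND N4 = 1 NAND 0 = 1
N8 = N1 NAND N6 = 1 NAND 1 = 0
N11 = N1 NAND N7 = 1 NAND 1 = 0
N12 = N5 NAND N8 = 0 NAND 0 = 1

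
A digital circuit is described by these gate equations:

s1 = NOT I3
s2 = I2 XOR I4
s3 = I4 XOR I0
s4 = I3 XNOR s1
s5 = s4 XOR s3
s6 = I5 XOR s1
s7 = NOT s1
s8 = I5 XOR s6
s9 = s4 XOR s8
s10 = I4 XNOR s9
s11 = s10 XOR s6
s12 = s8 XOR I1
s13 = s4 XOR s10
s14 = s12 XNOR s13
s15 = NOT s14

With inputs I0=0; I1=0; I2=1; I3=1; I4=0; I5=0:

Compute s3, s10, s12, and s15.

s3 = 0, s10 = 1, s12 = 0, s15 = 1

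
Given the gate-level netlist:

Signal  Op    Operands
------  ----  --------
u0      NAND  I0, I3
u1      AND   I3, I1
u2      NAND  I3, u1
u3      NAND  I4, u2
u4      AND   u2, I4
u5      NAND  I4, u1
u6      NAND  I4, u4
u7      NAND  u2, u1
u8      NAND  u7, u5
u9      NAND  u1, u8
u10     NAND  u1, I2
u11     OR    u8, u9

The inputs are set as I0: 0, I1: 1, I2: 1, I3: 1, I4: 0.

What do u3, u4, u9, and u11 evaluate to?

u1 = I3 AND I1 = 1 AND 1 = 1
u2 = I3 NAND u1 = 1 NAND 1 = 0
u3 = I4 NAND u2 = 0 NAND 0 = 1
u4 = u2 AND I4 = 0 AND 0 = 0
u5 = I4 NAND u1 = 0 NAND 1 = 1
u7 = u2 NAND u1 = 0 NAND 1 = 1
u8 = u7 NAND u5 = 1 NAND 1 = 0
u9 = u1 NAND u8 = 1 NAND 0 = 1
u11 = u8 OR u9 = 0 OR 1 = 1

u3 = 1  u4 = 0  u9 = 1  u11 = 1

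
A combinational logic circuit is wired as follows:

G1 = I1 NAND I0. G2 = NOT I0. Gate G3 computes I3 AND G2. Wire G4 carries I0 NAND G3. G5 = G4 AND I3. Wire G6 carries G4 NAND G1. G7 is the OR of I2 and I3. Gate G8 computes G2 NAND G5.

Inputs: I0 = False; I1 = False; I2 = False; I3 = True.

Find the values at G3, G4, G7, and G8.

G2 = NOT I0 = NOT False = True
G3 = I3 AND G2 = True AND True = True
G4 = I0 NAND G3 = False NAND True = True
G5 = G4 AND I3 = True AND True = True
G7 = I2 OR I3 = False OR True = True
G8 = G2 NAND G5 = True NAND True = False

G3 = True  G4 = True  G7 = True  G8 = False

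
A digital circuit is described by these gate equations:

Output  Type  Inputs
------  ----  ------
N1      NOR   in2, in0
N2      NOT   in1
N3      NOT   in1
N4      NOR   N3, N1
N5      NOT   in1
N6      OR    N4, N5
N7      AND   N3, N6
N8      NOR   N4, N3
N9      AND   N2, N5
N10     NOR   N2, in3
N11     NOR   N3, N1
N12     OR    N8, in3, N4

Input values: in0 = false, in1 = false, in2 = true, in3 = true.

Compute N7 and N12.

N7 = true, N12 = true

N1 = in2 NOR in0 = true NOR false = false
N3 = NOT in1 = NOT false = true
N4 = N3 NOR N1 = true NOR false = false
N5 = NOT in1 = NOT false = true
N6 = N4 OR N5 = false OR true = true
N7 = N3 AND N6 = true AND true = true
N8 = N4 NOR N3 = false NOR true = false
N12 = N8 OR in3 OR N4 = false OR true OR false = true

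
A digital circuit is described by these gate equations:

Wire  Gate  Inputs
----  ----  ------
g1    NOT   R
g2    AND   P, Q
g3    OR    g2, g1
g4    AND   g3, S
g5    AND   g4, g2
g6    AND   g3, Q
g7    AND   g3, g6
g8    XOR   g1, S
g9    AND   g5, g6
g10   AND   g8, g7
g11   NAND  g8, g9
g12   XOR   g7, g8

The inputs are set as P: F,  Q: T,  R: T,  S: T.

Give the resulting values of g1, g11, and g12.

g1 = F, g11 = T, g12 = T

g1 = NOT R = NOT T = F
g2 = P AND Q = F AND T = F
g3 = g2 OR g1 = F OR F = F
g4 = g3 AND S = F AND T = F
g5 = g4 AND g2 = F AND F = F
g6 = g3 AND Q = F AND T = F
g7 = g3 AND g6 = F AND F = F
g8 = g1 XOR S = F XOR T = T
g9 = g5 AND g6 = F AND F = F
g11 = g8 NAND g9 = T NAND F = T
g12 = g7 XOR g8 = F XOR T = T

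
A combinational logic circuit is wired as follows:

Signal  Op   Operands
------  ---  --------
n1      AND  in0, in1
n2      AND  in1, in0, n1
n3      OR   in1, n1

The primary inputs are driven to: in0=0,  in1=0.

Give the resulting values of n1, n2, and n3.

n1 = 0, n2 = 0, n3 = 0

n1 = in0 AND in1 = 0 AND 0 = 0
n2 = in1 AND in0 AND n1 = 0 AND 0 AND 0 = 0
n3 = in1 OR n1 = 0 OR 0 = 0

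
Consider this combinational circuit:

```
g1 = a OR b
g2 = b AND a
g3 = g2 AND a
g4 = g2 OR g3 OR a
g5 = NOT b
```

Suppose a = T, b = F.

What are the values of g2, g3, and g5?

g2 = F  g3 = F  g5 = T

g2 = b AND a = F AND T = F
g3 = g2 AND a = F AND T = F
g5 = NOT b = NOT F = T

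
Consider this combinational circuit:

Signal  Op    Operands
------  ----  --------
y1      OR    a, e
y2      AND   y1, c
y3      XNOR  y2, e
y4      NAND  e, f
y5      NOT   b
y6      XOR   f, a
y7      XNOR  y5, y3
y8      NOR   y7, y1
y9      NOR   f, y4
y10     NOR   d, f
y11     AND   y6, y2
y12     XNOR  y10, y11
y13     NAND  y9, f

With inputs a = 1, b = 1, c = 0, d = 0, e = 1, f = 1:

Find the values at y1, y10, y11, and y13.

y1 = 1, y10 = 0, y11 = 0, y13 = 1

y1 = a OR e = 1 OR 1 = 1
y2 = y1 AND c = 1 AND 0 = 0
y4 = e NAND f = 1 NAND 1 = 0
y6 = f XOR a = 1 XOR 1 = 0
y9 = f NOR y4 = 1 NOR 0 = 0
y10 = d NOR f = 0 NOR 1 = 0
y11 = y6 AND y2 = 0 AND 0 = 0
y13 = y9 NAND f = 0 NAND 1 = 1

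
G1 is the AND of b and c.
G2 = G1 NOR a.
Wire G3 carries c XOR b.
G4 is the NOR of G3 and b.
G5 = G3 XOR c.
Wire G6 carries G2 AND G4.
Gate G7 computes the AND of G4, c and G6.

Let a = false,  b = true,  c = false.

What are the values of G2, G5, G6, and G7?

G1 = b AND c = true AND false = false
G2 = G1 NOR a = false NOR false = true
G3 = c XOR b = false XOR true = true
G4 = G3 NOR b = true NOR true = false
G5 = G3 XOR c = true XOR false = true
G6 = G2 AND G4 = true AND false = false
G7 = G4 AND c AND G6 = false AND false AND false = false

G2 = true, G5 = true, G6 = false, G7 = false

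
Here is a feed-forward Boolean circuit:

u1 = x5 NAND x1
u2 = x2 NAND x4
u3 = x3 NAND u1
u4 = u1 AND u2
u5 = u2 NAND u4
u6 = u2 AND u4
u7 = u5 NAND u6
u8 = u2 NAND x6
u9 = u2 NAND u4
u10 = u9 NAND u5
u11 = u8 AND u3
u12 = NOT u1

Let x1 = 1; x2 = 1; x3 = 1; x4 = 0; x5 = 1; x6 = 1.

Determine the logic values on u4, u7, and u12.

u1 = x5 NAND x1 = 1 NAND 1 = 0
u2 = x2 NAND x4 = 1 NAND 0 = 1
u4 = u1 AND u2 = 0 AND 1 = 0
u5 = u2 NAND u4 = 1 NAND 0 = 1
u6 = u2 AND u4 = 1 AND 0 = 0
u7 = u5 NAND u6 = 1 NAND 0 = 1
u12 = NOT u1 = NOT 0 = 1

u4 = 0  u7 = 1  u12 = 1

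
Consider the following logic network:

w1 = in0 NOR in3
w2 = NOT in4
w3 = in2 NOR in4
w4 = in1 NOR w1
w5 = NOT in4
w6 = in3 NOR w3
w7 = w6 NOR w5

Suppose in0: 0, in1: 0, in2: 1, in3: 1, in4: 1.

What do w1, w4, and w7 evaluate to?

w1 = 0; w4 = 1; w7 = 1

w1 = in0 NOR in3 = 0 NOR 1 = 0
w3 = in2 NOR in4 = 1 NOR 1 = 0
w4 = in1 NOR w1 = 0 NOR 0 = 1
w5 = NOT in4 = NOT 1 = 0
w6 = in3 NOR w3 = 1 NOR 0 = 0
w7 = w6 NOR w5 = 0 NOR 0 = 1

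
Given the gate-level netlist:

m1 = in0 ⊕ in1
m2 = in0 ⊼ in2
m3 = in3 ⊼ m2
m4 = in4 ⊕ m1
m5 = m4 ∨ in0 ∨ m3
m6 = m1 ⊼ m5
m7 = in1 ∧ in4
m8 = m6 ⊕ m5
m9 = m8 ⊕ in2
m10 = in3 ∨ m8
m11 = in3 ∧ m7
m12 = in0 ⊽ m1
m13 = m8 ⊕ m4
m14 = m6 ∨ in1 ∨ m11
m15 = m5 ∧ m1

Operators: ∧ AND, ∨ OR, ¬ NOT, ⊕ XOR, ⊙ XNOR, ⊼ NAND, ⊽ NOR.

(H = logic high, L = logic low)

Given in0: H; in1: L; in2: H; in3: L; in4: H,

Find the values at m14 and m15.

m14 = L, m15 = H

m1 = in0 XOR in1 = H XOR L = H
m2 = in0 NAND in2 = H NAND H = L
m3 = in3 NAND m2 = L NAND L = H
m4 = in4 XOR m1 = H XOR H = L
m5 = m4 OR in0 OR m3 = L OR H OR H = H
m6 = m1 NAND m5 = H NAND H = L
m7 = in1 AND in4 = L AND H = L
m11 = in3 AND m7 = L AND L = L
m14 = m6 OR in1 OR m11 = L OR L OR L = L
m15 = m5 AND m1 = H AND H = H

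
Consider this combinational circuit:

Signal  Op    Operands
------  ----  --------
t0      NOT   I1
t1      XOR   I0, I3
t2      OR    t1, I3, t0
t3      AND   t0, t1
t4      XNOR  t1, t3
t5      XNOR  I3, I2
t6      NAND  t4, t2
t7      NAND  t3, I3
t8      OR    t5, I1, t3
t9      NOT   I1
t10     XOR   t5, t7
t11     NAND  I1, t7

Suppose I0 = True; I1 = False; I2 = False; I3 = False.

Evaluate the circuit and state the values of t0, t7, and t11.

t0 = True, t7 = True, t11 = True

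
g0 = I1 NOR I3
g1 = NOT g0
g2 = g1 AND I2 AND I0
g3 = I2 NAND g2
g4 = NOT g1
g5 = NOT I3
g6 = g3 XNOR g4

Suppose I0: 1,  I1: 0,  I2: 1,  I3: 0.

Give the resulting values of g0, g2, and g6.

g0 = 1; g2 = 0; g6 = 1

g0 = I1 NOR I3 = 0 NOR 0 = 1
g1 = NOT g0 = NOT 1 = 0
g2 = g1 AND I2 AND I0 = 0 AND 1 AND 1 = 0
g3 = I2 NAND g2 = 1 NAND 0 = 1
g4 = NOT g1 = NOT 0 = 1
g6 = g3 XNOR g4 = 1 XNOR 1 = 1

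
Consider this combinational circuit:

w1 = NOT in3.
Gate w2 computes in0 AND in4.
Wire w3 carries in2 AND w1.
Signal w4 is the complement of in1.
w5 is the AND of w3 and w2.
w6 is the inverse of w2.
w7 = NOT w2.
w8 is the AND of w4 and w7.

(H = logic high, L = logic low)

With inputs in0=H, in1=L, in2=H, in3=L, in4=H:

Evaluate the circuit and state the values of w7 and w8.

w7 = L; w8 = L

w2 = in0 AND in4 = H AND H = H
w4 = NOT in1 = NOT L = H
w7 = NOT w2 = NOT H = L
w8 = w4 AND w7 = H AND L = L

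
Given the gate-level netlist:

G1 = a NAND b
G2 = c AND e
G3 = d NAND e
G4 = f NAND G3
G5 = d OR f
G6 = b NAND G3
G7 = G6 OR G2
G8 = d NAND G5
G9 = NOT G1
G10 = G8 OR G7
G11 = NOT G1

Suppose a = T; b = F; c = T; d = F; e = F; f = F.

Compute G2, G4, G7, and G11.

G2 = F, G4 = T, G7 = T, G11 = F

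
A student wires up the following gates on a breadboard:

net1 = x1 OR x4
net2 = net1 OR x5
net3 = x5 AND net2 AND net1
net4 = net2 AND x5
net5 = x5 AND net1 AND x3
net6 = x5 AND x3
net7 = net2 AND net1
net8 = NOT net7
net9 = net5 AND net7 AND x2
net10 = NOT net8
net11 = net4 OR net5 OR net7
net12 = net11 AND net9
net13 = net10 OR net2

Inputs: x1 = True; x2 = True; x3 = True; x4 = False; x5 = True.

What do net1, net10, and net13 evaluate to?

net1 = x1 OR x4 = True OR False = True
net2 = net1 OR x5 = True OR True = True
net7 = net2 AND net1 = True AND True = True
net8 = NOT net7 = NOT True = False
net10 = NOT net8 = NOT False = True
net13 = net10 OR net2 = True OR True = True

net1 = True  net10 = True  net13 = True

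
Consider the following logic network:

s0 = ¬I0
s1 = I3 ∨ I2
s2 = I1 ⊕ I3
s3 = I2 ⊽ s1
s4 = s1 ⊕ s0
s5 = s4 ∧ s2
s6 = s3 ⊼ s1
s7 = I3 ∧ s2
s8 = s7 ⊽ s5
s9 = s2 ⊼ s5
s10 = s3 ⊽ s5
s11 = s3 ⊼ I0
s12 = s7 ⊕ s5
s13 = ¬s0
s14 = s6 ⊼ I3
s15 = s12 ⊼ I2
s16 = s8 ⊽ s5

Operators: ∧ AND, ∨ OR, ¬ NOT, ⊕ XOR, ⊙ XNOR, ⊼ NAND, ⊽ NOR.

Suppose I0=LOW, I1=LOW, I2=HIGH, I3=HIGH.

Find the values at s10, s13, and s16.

s10 = HIGH; s13 = LOW; s16 = HIGH

s0 = NOT I0 = NOT LOW = HIGH
s1 = I3 OR I2 = HIGH OR HIGH = HIGH
s2 = I1 XOR I3 = LOW XOR HIGH = HIGH
s3 = I2 NOR s1 = HIGH NOR HIGH = LOW
s4 = s1 XOR s0 = HIGH XOR HIGH = LOW
s5 = s4 AND s2 = LOW AND HIGH = LOW
s7 = I3 AND s2 = HIGH AND HIGH = HIGH
s8 = s7 NOR s5 = HIGH NOR LOW = LOW
s10 = s3 NOR s5 = LOW NOR LOW = HIGH
s13 = NOT s0 = NOT HIGH = LOW
s16 = s8 NOR s5 = LOW NOR LOW = HIGH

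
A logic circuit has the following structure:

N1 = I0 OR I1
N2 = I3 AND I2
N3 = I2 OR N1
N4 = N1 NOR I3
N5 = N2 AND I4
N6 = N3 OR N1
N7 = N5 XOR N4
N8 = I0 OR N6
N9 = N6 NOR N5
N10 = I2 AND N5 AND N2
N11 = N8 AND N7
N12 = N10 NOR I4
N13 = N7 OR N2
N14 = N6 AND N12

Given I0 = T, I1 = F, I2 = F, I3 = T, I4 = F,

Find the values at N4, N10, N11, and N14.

N4 = F, N10 = F, N11 = F, N14 = T

N1 = I0 OR I1 = T OR F = T
N2 = I3 AND I2 = T AND F = F
N3 = I2 OR N1 = F OR T = T
N4 = N1 NOR I3 = T NOR T = F
N5 = N2 AND I4 = F AND F = F
N6 = N3 OR N1 = T OR T = T
N7 = N5 XOR N4 = F XOR F = F
N8 = I0 OR N6 = T OR T = T
N10 = I2 AND N5 AND N2 = F AND F AND F = F
N11 = N8 AND N7 = T AND F = F
N12 = N10 NOR I4 = F NOR F = T
N14 = N6 AND N12 = T AND T = T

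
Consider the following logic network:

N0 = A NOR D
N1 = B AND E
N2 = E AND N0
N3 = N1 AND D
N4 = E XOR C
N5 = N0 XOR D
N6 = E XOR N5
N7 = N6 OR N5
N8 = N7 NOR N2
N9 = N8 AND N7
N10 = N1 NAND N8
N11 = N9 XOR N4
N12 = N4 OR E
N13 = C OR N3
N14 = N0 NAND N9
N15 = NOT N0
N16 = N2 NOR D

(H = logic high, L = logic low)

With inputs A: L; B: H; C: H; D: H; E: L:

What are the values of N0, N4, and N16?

N0 = L  N4 = H  N16 = L

N0 = A NOR D = L NOR H = L
N2 = E AND N0 = L AND L = L
N4 = E XOR C = L XOR H = H
N16 = N2 NOR D = L NOR H = L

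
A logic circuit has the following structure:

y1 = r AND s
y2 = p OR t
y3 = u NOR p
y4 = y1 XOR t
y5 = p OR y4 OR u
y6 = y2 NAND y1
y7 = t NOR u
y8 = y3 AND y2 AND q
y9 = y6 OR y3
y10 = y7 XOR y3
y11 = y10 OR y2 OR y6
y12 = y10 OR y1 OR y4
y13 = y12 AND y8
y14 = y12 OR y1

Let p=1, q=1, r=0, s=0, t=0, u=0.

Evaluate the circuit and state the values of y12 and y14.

y12 = 1, y14 = 1

y1 = r AND s = 0 AND 0 = 0
y3 = u NOR p = 0 NOR 1 = 0
y4 = y1 XOR t = 0 XOR 0 = 0
y7 = t NOR u = 0 NOR 0 = 1
y10 = y7 XOR y3 = 1 XOR 0 = 1
y12 = y10 OR y1 OR y4 = 1 OR 0 OR 0 = 1
y14 = y12 OR y1 = 1 OR 0 = 1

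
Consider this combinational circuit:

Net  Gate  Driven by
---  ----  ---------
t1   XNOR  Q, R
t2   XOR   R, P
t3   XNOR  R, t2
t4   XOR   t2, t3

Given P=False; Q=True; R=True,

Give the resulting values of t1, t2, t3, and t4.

t1 = True; t2 = True; t3 = True; t4 = False

t1 = Q XNOR R = True XNOR True = True
t2 = R XOR P = True XOR False = True
t3 = R XNOR t2 = True XNOR True = True
t4 = t2 XOR t3 = True XOR True = False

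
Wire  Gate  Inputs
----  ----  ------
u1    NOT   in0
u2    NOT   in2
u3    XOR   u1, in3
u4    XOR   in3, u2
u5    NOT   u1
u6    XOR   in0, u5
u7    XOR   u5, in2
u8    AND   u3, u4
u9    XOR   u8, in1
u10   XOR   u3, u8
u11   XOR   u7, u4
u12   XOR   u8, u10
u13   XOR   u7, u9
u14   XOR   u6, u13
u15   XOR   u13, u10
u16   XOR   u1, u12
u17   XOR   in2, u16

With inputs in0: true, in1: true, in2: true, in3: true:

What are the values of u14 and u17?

u1 = NOT in0 = NOT true = false
u2 = NOT in2 = NOT true = false
u3 = u1 XOR in3 = false XOR true = true
u4 = in3 XOR u2 = true XOR false = true
u5 = NOT u1 = NOT false = true
u6 = in0 XOR u5 = true XOR true = false
u7 = u5 XOR in2 = true XOR true = false
u8 = u3 AND u4 = true AND true = true
u9 = u8 XOR in1 = true XOR true = false
u10 = u3 XOR u8 = true XOR true = false
u12 = u8 XOR u10 = true XOR false = true
u13 = u7 XOR u9 = false XOR false = false
u14 = u6 XOR u13 = false XOR false = false
u16 = u1 XOR u12 = false XOR true = true
u17 = in2 XOR u16 = true XOR true = false

u14 = false; u17 = false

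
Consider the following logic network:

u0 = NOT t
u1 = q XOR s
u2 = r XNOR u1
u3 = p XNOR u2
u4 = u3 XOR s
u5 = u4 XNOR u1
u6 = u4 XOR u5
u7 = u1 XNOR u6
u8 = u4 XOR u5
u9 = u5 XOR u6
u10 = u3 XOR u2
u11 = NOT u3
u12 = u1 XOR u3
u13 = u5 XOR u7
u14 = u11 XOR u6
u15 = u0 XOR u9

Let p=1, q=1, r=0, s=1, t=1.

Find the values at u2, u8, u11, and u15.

u0 = NOT t = NOT 1 = 0
u1 = q XOR s = 1 XOR 1 = 0
u2 = r XNOR u1 = 0 XNOR 0 = 1
u3 = p XNOR u2 = 1 XNOR 1 = 1
u4 = u3 XOR s = 1 XOR 1 = 0
u5 = u4 XNOR u1 = 0 XNOR 0 = 1
u6 = u4 XOR u5 = 0 XOR 1 = 1
u8 = u4 XOR u5 = 0 XOR 1 = 1
u9 = u5 XOR u6 = 1 XOR 1 = 0
u11 = NOT u3 = NOT 1 = 0
u15 = u0 XOR u9 = 0 XOR 0 = 0

u2 = 1; u8 = 1; u11 = 0; u15 = 0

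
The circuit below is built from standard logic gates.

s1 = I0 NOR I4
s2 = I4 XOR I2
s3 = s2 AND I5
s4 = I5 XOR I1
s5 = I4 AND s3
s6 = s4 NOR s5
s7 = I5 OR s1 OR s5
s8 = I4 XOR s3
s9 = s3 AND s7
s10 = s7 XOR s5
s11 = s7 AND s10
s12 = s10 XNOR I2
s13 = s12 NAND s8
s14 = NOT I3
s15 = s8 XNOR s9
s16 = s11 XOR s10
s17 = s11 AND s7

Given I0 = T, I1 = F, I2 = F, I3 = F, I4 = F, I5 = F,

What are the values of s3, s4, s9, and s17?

s1 = I0 NOR I4 = T NOR F = F
s2 = I4 XOR I2 = F XOR F = F
s3 = s2 AND I5 = F AND F = F
s4 = I5 XOR I1 = F XOR F = F
s5 = I4 AND s3 = F AND F = F
s7 = I5 OR s1 OR s5 = F OR F OR F = F
s9 = s3 AND s7 = F AND F = F
s10 = s7 XOR s5 = F XOR F = F
s11 = s7 AND s10 = F AND F = F
s17 = s11 AND s7 = F AND F = F

s3 = F  s4 = F  s9 = F  s17 = F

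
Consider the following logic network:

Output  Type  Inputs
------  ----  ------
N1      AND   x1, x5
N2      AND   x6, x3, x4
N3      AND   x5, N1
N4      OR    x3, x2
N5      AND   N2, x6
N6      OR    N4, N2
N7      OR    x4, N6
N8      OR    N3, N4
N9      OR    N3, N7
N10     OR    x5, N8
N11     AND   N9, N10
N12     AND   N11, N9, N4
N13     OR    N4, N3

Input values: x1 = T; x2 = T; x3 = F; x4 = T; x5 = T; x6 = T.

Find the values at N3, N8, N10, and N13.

N1 = x1 AND x5 = T AND T = T
N3 = x5 AND N1 = T AND T = T
N4 = x3 OR x2 = F OR T = T
N8 = N3 OR N4 = T OR T = T
N10 = x5 OR N8 = T OR T = T
N13 = N4 OR N3 = T OR T = T

N3 = T  N8 = T  N10 = T  N13 = T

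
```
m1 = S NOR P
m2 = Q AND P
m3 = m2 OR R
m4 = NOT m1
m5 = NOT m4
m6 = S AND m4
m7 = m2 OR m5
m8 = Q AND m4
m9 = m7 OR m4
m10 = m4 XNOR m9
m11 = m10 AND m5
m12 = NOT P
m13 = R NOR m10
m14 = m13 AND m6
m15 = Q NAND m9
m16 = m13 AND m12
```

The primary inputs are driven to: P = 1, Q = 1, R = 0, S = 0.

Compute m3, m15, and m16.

m3 = 1, m15 = 0, m16 = 0

m1 = S NOR P = 0 NOR 1 = 0
m2 = Q AND P = 1 AND 1 = 1
m3 = m2 OR R = 1 OR 0 = 1
m4 = NOT m1 = NOT 0 = 1
m5 = NOT m4 = NOT 1 = 0
m7 = m2 OR m5 = 1 OR 0 = 1
m9 = m7 OR m4 = 1 OR 1 = 1
m10 = m4 XNOR m9 = 1 XNOR 1 = 1
m12 = NOT P = NOT 1 = 0
m13 = R NOR m10 = 0 NOR 1 = 0
m15 = Q NAND m9 = 1 NAND 1 = 0
m16 = m13 AND m12 = 0 AND 0 = 0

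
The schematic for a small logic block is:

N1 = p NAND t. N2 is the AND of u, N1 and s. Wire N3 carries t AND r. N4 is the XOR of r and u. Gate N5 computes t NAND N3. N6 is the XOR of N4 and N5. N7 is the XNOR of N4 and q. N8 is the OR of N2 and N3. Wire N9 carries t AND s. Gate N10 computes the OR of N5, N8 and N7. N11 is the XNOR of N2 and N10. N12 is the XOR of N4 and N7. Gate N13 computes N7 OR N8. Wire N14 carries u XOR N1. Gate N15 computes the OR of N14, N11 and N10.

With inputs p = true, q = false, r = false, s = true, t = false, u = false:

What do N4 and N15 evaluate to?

N4 = false, N15 = true

N1 = p NAND t = true NAND false = true
N2 = u AND N1 AND s = false AND true AND true = false
N3 = t AND r = false AND false = false
N4 = r XOR u = false XOR false = false
N5 = t NAND N3 = false NAND false = true
N7 = N4 XNOR q = false XNOR false = true
N8 = N2 OR N3 = false OR false = false
N10 = N5 OR N8 OR N7 = true OR false OR true = true
N11 = N2 XNOR N10 = false XNOR true = false
N14 = u XOR N1 = false XOR true = true
N15 = N14 OR N11 OR N10 = true OR false OR true = true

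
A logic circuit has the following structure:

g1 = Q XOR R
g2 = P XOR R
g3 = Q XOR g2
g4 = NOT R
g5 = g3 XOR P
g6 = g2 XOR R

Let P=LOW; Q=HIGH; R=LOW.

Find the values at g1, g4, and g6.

g1 = HIGH, g4 = HIGH, g6 = LOW

g1 = Q XOR R = HIGH XOR LOW = HIGH
g2 = P XOR R = LOW XOR LOW = LOW
g4 = NOT R = NOT LOW = HIGH
g6 = g2 XOR R = LOW XOR LOW = LOW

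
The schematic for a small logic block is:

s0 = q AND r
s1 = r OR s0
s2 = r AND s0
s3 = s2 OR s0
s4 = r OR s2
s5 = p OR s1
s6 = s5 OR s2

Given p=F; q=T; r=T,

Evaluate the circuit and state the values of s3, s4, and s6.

s0 = q AND r = T AND T = T
s1 = r OR s0 = T OR T = T
s2 = r AND s0 = T AND T = T
s3 = s2 OR s0 = T OR T = T
s4 = r OR s2 = T OR T = T
s5 = p OR s1 = F OR T = T
s6 = s5 OR s2 = T OR T = T

s3 = T  s4 = T  s6 = T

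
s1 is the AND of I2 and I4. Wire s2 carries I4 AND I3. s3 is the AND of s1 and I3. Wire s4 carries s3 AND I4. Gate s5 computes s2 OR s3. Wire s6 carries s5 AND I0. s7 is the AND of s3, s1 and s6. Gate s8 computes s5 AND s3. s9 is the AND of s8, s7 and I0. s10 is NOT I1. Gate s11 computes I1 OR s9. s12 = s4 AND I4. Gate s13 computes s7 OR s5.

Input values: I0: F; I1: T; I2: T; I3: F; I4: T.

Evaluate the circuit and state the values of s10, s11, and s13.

s10 = F  s11 = T  s13 = F

s1 = I2 AND I4 = T AND T = T
s2 = I4 AND I3 = T AND F = F
s3 = s1 AND I3 = T AND F = F
s5 = s2 OR s3 = F OR F = F
s6 = s5 AND I0 = F AND F = F
s7 = s3 AND s1 AND s6 = F AND T AND F = F
s8 = s5 AND s3 = F AND F = F
s9 = s8 AND s7 AND I0 = F AND F AND F = F
s10 = NOT I1 = NOT T = F
s11 = I1 OR s9 = T OR F = T
s13 = s7 OR s5 = F OR F = F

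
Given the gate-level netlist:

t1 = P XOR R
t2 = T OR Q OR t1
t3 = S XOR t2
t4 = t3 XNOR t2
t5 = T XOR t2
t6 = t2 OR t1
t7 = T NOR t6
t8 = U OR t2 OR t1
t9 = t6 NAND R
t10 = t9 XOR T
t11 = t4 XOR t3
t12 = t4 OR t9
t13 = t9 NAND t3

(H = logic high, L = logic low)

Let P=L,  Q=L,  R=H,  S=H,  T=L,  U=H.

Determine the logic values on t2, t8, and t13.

t1 = P XOR R = L XOR H = H
t2 = T OR Q OR t1 = L OR L OR H = H
t3 = S XOR t2 = H XOR H = L
t6 = t2 OR t1 = H OR H = H
t8 = U OR t2 OR t1 = H OR H OR H = H
t9 = t6 NAND R = H NAND H = L
t13 = t9 NAND t3 = L NAND L = H

t2 = H, t8 = H, t13 = H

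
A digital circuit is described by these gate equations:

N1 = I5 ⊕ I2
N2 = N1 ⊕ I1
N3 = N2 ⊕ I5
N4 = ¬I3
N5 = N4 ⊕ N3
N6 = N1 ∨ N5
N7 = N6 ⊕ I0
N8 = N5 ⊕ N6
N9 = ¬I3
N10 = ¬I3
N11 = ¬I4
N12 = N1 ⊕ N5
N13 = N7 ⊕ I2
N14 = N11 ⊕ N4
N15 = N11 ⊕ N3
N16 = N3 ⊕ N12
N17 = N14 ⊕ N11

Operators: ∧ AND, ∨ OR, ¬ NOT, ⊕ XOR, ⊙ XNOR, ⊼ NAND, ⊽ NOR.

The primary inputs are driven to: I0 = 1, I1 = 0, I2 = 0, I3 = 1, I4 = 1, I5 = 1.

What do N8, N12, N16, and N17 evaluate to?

N8 = 1  N12 = 1  N16 = 1  N17 = 0

N1 = I5 XOR I2 = 1 XOR 0 = 1
N2 = N1 XOR I1 = 1 XOR 0 = 1
N3 = N2 XOR I5 = 1 XOR 1 = 0
N4 = NOT I3 = NOT 1 = 0
N5 = N4 XOR N3 = 0 XOR 0 = 0
N6 = N1 OR N5 = 1 OR 0 = 1
N8 = N5 XOR N6 = 0 XOR 1 = 1
N11 = NOT I4 = NOT 1 = 0
N12 = N1 XOR N5 = 1 XOR 0 = 1
N14 = N11 XOR N4 = 0 XOR 0 = 0
N16 = N3 XOR N12 = 0 XOR 1 = 1
N17 = N14 XOR N11 = 0 XOR 0 = 0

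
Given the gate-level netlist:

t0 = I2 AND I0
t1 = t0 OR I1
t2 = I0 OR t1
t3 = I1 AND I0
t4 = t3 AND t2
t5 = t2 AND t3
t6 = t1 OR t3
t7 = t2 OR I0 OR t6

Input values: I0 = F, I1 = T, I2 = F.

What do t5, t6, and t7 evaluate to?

t5 = F, t6 = T, t7 = T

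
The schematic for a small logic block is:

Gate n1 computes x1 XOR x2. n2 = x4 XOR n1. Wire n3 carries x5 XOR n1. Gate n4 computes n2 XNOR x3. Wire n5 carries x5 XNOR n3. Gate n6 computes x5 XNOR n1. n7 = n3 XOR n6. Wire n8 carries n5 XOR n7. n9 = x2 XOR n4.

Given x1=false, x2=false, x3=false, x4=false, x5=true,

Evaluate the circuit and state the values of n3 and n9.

n3 = true  n9 = true

n1 = x1 XOR x2 = false XOR false = false
n2 = x4 XOR n1 = false XOR false = false
n3 = x5 XOR n1 = true XOR false = true
n4 = n2 XNOR x3 = false XNOR false = true
n9 = x2 XOR n4 = false XOR true = true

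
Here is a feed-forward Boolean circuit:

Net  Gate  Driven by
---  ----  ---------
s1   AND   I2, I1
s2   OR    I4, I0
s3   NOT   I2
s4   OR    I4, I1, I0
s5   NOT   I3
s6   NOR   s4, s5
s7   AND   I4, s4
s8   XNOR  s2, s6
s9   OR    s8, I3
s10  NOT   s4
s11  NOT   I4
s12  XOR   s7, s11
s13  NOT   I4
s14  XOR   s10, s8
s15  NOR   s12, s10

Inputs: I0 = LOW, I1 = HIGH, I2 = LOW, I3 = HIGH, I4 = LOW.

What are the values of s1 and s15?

s1 = I2 AND I1 = LOW AND HIGH = LOW
s4 = I4 OR I1 OR I0 = LOW OR HIGH OR LOW = HIGH
s7 = I4 AND s4 = LOW AND HIGH = LOW
s10 = NOT s4 = NOT HIGH = LOW
s11 = NOT I4 = NOT LOW = HIGH
s12 = s7 XOR s11 = LOW XOR HIGH = HIGH
s15 = s12 NOR s10 = HIGH NOR LOW = LOW

s1 = LOW, s15 = LOW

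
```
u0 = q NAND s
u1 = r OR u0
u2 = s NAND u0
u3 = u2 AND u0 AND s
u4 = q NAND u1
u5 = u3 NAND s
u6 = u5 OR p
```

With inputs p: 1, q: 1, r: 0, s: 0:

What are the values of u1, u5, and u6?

u1 = 1, u5 = 1, u6 = 1

u0 = q NAND s = 1 NAND 0 = 1
u1 = r OR u0 = 0 OR 1 = 1
u2 = s NAND u0 = 0 NAND 1 = 1
u3 = u2 AND u0 AND s = 1 AND 1 AND 0 = 0
u5 = u3 NAND s = 0 NAND 0 = 1
u6 = u5 OR p = 1 OR 1 = 1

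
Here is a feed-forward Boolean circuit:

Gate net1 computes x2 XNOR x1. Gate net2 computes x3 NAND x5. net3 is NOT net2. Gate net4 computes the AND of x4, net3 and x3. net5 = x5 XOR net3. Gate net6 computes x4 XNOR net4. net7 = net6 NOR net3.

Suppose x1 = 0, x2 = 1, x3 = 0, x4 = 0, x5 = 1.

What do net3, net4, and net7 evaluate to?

net3 = 0, net4 = 0, net7 = 0

net2 = x3 NAND x5 = 0 NAND 1 = 1
net3 = NOT net2 = NOT 1 = 0
net4 = x4 AND net3 AND x3 = 0 AND 0 AND 0 = 0
net6 = x4 XNOR net4 = 0 XNOR 0 = 1
net7 = net6 NOR net3 = 1 NOR 0 = 0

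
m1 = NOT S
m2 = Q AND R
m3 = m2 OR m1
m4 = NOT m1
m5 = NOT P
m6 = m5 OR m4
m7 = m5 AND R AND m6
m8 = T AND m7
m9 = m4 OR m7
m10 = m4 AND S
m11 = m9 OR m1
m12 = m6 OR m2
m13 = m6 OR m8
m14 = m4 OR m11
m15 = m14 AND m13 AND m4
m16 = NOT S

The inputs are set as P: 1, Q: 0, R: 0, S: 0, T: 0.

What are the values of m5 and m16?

m5 = 0, m16 = 1

m5 = NOT P = NOT 1 = 0
m16 = NOT S = NOT 0 = 1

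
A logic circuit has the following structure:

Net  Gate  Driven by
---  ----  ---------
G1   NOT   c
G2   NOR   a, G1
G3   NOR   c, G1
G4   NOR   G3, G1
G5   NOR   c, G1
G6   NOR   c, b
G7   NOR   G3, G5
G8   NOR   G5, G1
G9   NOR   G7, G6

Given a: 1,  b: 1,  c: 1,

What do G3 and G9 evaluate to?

G1 = NOT c = NOT 1 = 0
G3 = c NOR G1 = 1 NOR 0 = 0
G5 = c NOR G1 = 1 NOR 0 = 0
G6 = c NOR b = 1 NOR 1 = 0
G7 = G3 NOR G5 = 0 NOR 0 = 1
G9 = G7 NOR G6 = 1 NOR 0 = 0

G3 = 0  G9 = 0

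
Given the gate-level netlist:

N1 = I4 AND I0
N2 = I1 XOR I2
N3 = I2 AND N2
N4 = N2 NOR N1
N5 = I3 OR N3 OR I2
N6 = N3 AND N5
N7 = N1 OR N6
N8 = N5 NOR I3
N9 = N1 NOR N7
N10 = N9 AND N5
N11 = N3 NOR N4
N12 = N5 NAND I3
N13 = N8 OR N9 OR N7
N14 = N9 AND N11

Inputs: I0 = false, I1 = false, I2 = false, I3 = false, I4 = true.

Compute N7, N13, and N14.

N1 = I4 AND I0 = true AND false = false
N2 = I1 XOR I2 = false XOR false = false
N3 = I2 AND N2 = false AND false = false
N4 = N2 NOR N1 = false NOR false = true
N5 = I3 OR N3 OR I2 = false OR false OR false = false
N6 = N3 AND N5 = false AND false = false
N7 = N1 OR N6 = false OR false = false
N8 = N5 NOR I3 = false NOR false = true
N9 = N1 NOR N7 = false NOR false = true
N11 = N3 NOR N4 = false NOR true = false
N13 = N8 OR N9 OR N7 = true OR true OR false = true
N14 = N9 AND N11 = true AND false = false

N7 = false  N13 = true  N14 = false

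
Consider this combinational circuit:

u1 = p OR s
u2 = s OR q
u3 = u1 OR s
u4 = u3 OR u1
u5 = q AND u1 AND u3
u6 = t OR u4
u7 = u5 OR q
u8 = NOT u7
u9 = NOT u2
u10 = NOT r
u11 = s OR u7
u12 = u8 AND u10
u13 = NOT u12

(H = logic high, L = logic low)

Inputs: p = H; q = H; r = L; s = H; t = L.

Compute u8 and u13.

u8 = L; u13 = H

u1 = p OR s = H OR H = H
u3 = u1 OR s = H OR H = H
u5 = q AND u1 AND u3 = H AND H AND H = H
u7 = u5 OR q = H OR H = H
u8 = NOT u7 = NOT H = L
u10 = NOT r = NOT L = H
u12 = u8 AND u10 = L AND H = L
u13 = NOT u12 = NOT L = H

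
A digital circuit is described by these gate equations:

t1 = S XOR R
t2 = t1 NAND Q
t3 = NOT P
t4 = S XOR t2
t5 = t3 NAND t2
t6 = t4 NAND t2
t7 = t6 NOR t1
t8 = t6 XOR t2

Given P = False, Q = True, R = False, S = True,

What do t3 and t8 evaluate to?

t3 = True; t8 = True

t1 = S XOR R = True XOR False = True
t2 = t1 NAND Q = True NAND True = False
t3 = NOT P = NOT False = True
t4 = S XOR t2 = True XOR False = True
t6 = t4 NAND t2 = True NAND False = True
t8 = t6 XOR t2 = True XOR False = True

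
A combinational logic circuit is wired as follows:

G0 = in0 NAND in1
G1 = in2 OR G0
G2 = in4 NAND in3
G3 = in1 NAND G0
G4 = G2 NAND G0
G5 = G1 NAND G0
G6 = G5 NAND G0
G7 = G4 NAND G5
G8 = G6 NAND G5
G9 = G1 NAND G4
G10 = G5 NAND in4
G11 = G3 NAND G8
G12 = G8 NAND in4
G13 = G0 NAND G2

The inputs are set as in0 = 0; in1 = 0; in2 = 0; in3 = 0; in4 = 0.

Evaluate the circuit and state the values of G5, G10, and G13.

G0 = in0 NAND in1 = 0 NAND 0 = 1
G1 = in2 OR G0 = 0 OR 1 = 1
G2 = in4 NAND in3 = 0 NAND 0 = 1
G5 = G1 NAND G0 = 1 NAND 1 = 0
G10 = G5 NAND in4 = 0 NAND 0 = 1
G13 = G0 NAND G2 = 1 NAND 1 = 0

G5 = 0; G10 = 1; G13 = 0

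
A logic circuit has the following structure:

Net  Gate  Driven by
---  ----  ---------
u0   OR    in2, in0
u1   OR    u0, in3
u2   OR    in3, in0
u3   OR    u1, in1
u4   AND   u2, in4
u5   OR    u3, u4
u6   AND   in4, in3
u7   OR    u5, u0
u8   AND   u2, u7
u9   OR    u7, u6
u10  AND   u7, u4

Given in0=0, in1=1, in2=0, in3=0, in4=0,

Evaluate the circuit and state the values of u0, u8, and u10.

u0 = in2 OR in0 = 0 OR 0 = 0
u1 = u0 OR in3 = 0 OR 0 = 0
u2 = in3 OR in0 = 0 OR 0 = 0
u3 = u1 OR in1 = 0 OR 1 = 1
u4 = u2 AND in4 = 0 AND 0 = 0
u5 = u3 OR u4 = 1 OR 0 = 1
u7 = u5 OR u0 = 1 OR 0 = 1
u8 = u2 AND u7 = 0 AND 1 = 0
u10 = u7 AND u4 = 1 AND 0 = 0

u0 = 0, u8 = 0, u10 = 0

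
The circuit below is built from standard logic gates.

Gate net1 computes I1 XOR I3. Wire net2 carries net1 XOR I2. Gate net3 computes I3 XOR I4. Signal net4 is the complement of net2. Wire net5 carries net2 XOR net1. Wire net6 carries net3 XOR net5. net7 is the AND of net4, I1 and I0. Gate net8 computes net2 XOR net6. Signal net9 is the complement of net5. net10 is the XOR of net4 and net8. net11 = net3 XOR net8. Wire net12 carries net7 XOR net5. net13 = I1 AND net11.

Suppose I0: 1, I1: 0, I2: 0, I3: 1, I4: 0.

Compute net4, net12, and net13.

net4 = 0, net12 = 0, net13 = 0

net1 = I1 XOR I3 = 0 XOR 1 = 1
net2 = net1 XOR I2 = 1 XOR 0 = 1
net3 = I3 XOR I4 = 1 XOR 0 = 1
net4 = NOT net2 = NOT 1 = 0
net5 = net2 XOR net1 = 1 XOR 1 = 0
net6 = net3 XOR net5 = 1 XOR 0 = 1
net7 = net4 AND I1 AND I0 = 0 AND 0 AND 1 = 0
net8 = net2 XOR net6 = 1 XOR 1 = 0
net11 = net3 XOR net8 = 1 XOR 0 = 1
net12 = net7 XOR net5 = 0 XOR 0 = 0
net13 = I1 AND net11 = 0 AND 1 = 0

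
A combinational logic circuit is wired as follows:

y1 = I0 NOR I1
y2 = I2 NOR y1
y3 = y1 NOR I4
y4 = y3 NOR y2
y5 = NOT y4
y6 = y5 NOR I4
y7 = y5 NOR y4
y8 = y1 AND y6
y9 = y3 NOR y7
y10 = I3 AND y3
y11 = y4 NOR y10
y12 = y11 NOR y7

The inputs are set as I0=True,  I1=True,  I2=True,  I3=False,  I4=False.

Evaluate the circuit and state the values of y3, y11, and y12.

y3 = True  y11 = True  y12 = False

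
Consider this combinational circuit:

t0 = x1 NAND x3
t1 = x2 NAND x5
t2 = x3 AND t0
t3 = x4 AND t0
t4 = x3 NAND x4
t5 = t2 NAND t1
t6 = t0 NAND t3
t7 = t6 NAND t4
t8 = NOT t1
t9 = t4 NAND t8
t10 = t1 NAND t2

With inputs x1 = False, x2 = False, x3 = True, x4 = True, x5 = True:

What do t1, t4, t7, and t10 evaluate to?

t0 = x1 NAND x3 = False NAND True = True
t1 = x2 NAND x5 = False NAND True = True
t2 = x3 AND t0 = True AND True = True
t3 = x4 AND t0 = True AND True = True
t4 = x3 NAND x4 = True NAND True = False
t6 = t0 NAND t3 = True NAND True = False
t7 = t6 NAND t4 = False NAND False = True
t10 = t1 NAND t2 = True NAND True = False

t1 = True  t4 = False  t7 = True  t10 = False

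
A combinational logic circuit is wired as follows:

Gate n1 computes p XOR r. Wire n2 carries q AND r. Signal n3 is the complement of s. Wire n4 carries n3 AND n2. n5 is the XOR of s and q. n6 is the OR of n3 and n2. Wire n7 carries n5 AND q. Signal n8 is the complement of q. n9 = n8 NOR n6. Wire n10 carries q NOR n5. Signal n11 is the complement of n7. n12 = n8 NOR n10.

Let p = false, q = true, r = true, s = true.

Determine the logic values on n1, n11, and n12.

n1 = true  n11 = true  n12 = true

n1 = p XOR r = false XOR true = true
n5 = s XOR q = true XOR true = false
n7 = n5 AND q = false AND true = false
n8 = NOT q = NOT true = false
n10 = q NOR n5 = true NOR false = false
n11 = NOT n7 = NOT false = true
n12 = n8 NOR n10 = false NOR false = true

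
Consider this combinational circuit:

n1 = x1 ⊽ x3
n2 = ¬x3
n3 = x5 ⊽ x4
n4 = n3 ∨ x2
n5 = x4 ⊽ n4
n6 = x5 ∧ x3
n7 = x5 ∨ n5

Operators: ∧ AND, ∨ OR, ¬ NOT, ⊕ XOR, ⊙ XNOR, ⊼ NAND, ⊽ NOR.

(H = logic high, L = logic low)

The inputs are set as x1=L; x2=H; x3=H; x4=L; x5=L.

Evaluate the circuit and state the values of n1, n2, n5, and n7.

n1 = x1 NOR x3 = L NOR H = L
n2 = NOT x3 = NOT H = L
n3 = x5 NOR x4 = L NOR L = H
n4 = n3 OR x2 = H OR H = H
n5 = x4 NOR n4 = L NOR H = L
n7 = x5 OR n5 = L OR L = L

n1 = L; n2 = L; n5 = L; n7 = L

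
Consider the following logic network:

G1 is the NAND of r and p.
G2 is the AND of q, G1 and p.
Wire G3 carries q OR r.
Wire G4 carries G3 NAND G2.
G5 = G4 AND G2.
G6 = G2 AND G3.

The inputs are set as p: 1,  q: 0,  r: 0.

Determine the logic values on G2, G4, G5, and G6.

G2 = 0, G4 = 1, G5 = 0, G6 = 0

G1 = r NAND p = 0 NAND 1 = 1
G2 = q AND G1 AND p = 0 AND 1 AND 1 = 0
G3 = q OR r = 0 OR 0 = 0
G4 = G3 NAND G2 = 0 NAND 0 = 1
G5 = G4 AND G2 = 1 AND 0 = 0
G6 = G2 AND G3 = 0 AND 0 = 0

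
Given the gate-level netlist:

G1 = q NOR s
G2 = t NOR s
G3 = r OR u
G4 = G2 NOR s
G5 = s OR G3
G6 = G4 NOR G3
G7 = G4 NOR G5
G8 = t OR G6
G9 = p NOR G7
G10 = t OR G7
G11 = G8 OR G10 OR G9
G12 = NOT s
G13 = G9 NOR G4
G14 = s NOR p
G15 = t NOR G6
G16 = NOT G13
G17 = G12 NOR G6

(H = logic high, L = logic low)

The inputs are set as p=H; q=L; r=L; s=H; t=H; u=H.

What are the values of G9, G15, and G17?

G9 = L, G15 = L, G17 = H

G2 = t NOR s = H NOR H = L
G3 = r OR u = L OR H = H
G4 = G2 NOR s = L NOR H = L
G5 = s OR G3 = H OR H = H
G6 = G4 NOR G3 = L NOR H = L
G7 = G4 NOR G5 = L NOR H = L
G9 = p NOR G7 = H NOR L = L
G12 = NOT s = NOT H = L
G15 = t NOR G6 = H NOR L = L
G17 = G12 NOR G6 = L NOR L = H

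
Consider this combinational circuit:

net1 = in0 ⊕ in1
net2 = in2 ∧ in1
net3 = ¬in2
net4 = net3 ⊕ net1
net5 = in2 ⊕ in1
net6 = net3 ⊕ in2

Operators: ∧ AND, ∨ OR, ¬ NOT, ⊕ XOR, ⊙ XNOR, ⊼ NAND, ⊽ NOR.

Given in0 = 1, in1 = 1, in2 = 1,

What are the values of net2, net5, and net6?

net2 = in2 AND in1 = 1 AND 1 = 1
net3 = NOT in2 = NOT 1 = 0
net5 = in2 XOR in1 = 1 XOR 1 = 0
net6 = net3 XOR in2 = 0 XOR 1 = 1

net2 = 1  net5 = 0  net6 = 1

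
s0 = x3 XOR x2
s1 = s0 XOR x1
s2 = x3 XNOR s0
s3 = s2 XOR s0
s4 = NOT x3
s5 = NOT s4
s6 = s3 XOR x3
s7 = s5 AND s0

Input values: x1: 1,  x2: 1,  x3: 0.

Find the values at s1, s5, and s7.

s1 = 0, s5 = 0, s7 = 0

s0 = x3 XOR x2 = 0 XOR 1 = 1
s1 = s0 XOR x1 = 1 XOR 1 = 0
s4 = NOT x3 = NOT 0 = 1
s5 = NOT s4 = NOT 1 = 0
s7 = s5 AND s0 = 0 AND 1 = 0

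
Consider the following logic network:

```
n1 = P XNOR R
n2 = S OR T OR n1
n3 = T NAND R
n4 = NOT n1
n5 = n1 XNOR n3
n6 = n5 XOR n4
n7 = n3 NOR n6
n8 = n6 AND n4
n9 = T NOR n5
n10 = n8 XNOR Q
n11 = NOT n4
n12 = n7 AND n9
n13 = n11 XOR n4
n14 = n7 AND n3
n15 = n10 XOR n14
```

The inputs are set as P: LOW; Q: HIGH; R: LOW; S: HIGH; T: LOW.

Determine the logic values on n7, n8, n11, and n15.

n7 = LOW  n8 = LOW  n11 = HIGH  n15 = LOW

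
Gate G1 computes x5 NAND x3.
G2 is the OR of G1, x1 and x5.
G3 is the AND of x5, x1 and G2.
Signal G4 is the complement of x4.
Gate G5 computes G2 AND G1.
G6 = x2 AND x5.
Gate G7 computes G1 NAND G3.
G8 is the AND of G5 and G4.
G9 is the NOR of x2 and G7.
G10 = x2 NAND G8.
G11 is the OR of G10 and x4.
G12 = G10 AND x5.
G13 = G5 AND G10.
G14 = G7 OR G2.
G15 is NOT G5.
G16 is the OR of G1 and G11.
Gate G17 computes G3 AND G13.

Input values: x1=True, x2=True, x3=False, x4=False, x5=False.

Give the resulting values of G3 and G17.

G3 = False  G17 = False

G1 = x5 NAND x3 = False NAND False = True
G2 = G1 OR x1 OR x5 = True OR True OR False = True
G3 = x5 AND x1 AND G2 = False AND True AND True = False
G4 = NOT x4 = NOT False = True
G5 = G2 AND G1 = True AND True = True
G8 = G5 AND G4 = True AND True = True
G10 = x2 NAND G8 = True NAND True = False
G13 = G5 AND G10 = True AND False = False
G17 = G3 AND G13 = False AND False = False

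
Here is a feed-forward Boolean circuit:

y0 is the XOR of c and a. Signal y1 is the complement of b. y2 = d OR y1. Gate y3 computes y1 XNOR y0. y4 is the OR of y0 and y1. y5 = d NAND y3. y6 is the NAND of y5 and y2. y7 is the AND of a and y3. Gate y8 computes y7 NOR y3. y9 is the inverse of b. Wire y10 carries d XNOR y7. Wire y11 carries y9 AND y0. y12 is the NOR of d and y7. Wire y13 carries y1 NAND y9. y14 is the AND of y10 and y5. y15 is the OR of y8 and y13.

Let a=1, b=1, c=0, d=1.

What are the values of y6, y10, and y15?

y0 = c XOR a = 0 XOR 1 = 1
y1 = NOT b = NOT 1 = 0
y2 = d OR y1 = 1 OR 0 = 1
y3 = y1 XNOR y0 = 0 XNOR 1 = 0
y5 = d NAND y3 = 1 NAND 0 = 1
y6 = y5 NAND y2 = 1 NAND 1 = 0
y7 = a AND y3 = 1 AND 0 = 0
y8 = y7 NOR y3 = 0 NOR 0 = 1
y9 = NOT b = NOT 1 = 0
y10 = d XNOR y7 = 1 XNOR 0 = 0
y13 = y1 NAND y9 = 0 NAND 0 = 1
y15 = y8 OR y13 = 1 OR 1 = 1

y6 = 0; y10 = 0; y15 = 1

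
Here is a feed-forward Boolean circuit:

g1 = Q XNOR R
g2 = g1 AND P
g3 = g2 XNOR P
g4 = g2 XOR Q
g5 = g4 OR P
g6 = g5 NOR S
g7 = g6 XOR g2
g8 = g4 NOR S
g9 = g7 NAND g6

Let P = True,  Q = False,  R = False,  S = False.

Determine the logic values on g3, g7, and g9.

g1 = Q XNOR R = False XNOR False = True
g2 = g1 AND P = True AND True = True
g3 = g2 XNOR P = True XNOR True = True
g4 = g2 XOR Q = True XOR False = True
g5 = g4 OR P = True OR True = True
g6 = g5 NOR S = True NOR False = False
g7 = g6 XOR g2 = False XOR True = True
g9 = g7 NAND g6 = True NAND False = True

g3 = True, g7 = True, g9 = True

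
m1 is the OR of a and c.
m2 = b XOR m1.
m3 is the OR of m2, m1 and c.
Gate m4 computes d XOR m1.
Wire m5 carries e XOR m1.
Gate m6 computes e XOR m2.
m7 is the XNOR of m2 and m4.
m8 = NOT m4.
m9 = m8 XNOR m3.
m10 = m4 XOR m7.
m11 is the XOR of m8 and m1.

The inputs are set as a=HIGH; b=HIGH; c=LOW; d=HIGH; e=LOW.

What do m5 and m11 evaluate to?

m1 = a OR c = HIGH OR LOW = HIGH
m4 = d XOR m1 = HIGH XOR HIGH = LOW
m5 = e XOR m1 = LOW XOR HIGH = HIGH
m8 = NOT m4 = NOT LOW = HIGH
m11 = m8 XOR m1 = HIGH XOR HIGH = LOW

m5 = HIGH, m11 = LOW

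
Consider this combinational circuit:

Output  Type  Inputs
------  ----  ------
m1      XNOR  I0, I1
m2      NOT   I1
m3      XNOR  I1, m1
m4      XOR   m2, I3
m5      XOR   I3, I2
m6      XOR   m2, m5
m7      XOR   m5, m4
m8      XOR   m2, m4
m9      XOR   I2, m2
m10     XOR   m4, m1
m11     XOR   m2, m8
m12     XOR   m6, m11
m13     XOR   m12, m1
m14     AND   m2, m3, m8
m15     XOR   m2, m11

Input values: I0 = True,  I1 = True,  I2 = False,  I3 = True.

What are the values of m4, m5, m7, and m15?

m4 = True, m5 = True, m7 = False, m15 = True

m2 = NOT I1 = NOT True = False
m4 = m2 XOR I3 = False XOR True = True
m5 = I3 XOR I2 = True XOR False = True
m7 = m5 XOR m4 = True XOR True = False
m8 = m2 XOR m4 = False XOR True = True
m11 = m2 XOR m8 = False XOR True = True
m15 = m2 XOR m11 = False XOR True = True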